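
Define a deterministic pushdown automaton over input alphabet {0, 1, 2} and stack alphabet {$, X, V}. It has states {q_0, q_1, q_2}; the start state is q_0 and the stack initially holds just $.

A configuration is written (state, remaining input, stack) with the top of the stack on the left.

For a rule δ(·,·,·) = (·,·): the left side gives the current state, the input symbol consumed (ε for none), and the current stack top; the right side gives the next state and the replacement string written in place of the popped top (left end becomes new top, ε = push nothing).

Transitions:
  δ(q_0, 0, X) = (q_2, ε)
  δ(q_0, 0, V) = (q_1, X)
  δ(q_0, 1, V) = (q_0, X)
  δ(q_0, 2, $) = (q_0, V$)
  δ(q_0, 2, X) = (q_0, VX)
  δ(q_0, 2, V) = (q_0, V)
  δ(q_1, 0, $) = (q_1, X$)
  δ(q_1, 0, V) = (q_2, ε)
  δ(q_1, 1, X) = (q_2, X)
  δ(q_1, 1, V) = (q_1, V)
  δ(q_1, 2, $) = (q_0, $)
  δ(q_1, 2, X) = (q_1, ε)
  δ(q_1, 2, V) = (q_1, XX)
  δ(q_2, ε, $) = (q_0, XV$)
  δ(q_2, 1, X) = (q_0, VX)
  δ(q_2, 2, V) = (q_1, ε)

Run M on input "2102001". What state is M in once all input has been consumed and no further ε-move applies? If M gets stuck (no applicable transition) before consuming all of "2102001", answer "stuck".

stuck

(q_0, 2102001, $)
  read 2, top $: go to q_0, push V$ → (q_0, 102001, V$)
  read 1, top V: go to q_0, push X → (q_0, 02001, X$)
  read 0, top X: go to q_2, push ε → (q_2, 2001, $)
  ε-move, top $: go to q_0, push XV$ → (q_0, 2001, XV$)
  read 2, top X: go to q_0, push VX → (q_0, 001, VXV$)
  read 0, top V: go to q_1, push X → (q_1, 01, XXV$)
No transition for (q_1, 0, top X); M blocks with input 01 remaining.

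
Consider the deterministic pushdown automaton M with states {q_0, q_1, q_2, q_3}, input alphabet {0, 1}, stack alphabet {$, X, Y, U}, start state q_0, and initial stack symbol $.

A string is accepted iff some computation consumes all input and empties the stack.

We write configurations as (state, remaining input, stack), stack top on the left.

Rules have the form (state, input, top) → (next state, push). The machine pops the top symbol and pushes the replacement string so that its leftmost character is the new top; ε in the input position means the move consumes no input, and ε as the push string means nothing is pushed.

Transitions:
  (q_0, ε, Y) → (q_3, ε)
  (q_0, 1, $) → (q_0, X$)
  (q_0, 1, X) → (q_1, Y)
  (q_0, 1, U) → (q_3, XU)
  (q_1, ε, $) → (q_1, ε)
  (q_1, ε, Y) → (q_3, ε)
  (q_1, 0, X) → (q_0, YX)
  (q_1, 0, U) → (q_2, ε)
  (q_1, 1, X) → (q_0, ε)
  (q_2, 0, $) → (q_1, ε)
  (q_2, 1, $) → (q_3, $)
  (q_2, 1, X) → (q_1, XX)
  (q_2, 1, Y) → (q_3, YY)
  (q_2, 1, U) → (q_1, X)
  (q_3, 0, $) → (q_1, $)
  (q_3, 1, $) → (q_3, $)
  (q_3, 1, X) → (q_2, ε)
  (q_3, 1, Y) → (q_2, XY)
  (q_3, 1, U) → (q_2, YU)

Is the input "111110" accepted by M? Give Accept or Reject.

Accept

(q_0, 111110, $)
  read 1, top $: go to q_0, push X$ → (q_0, 11110, X$)
  read 1, top X: go to q_1, push Y → (q_1, 1110, Y$)
  ε-move, top Y: go to q_3, push ε → (q_3, 1110, $)
  read 1, top $: go to q_3, push $ → (q_3, 110, $)
  read 1, top $: go to q_3, push $ → (q_3, 10, $)
  read 1, top $: go to q_3, push $ → (q_3, 0, $)
  read 0, top $: go to q_1, push $ → (q_1, ε, $)
  ε-move, top $: go to q_1, push ε → (q_1, ε, ε)
All input consumed and the stack is empty.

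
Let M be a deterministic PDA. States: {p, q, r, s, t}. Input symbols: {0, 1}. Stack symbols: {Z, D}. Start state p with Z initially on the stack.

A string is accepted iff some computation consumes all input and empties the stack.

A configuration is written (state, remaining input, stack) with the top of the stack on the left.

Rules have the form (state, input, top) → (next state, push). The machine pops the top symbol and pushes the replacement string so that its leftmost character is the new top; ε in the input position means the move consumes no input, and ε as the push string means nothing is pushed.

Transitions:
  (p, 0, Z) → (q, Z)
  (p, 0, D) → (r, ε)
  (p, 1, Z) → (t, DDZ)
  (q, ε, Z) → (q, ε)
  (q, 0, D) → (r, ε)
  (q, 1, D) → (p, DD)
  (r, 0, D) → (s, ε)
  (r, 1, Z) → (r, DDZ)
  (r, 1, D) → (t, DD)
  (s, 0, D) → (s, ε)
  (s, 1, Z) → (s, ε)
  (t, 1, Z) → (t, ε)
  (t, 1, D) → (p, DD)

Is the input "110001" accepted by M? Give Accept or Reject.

(p, 110001, Z)
  read 1, top Z: go to t, push DDZ → (t, 10001, DDZ)
  read 1, top D: go to p, push DD → (p, 0001, DDDZ)
  read 0, top D: go to r, push ε → (r, 001, DDZ)
  read 0, top D: go to s, push ε → (s, 01, DZ)
  read 0, top D: go to s, push ε → (s, 1, Z)
  read 1, top Z: go to s, push ε → (s, ε, ε)
All input consumed and the stack is empty.

Accept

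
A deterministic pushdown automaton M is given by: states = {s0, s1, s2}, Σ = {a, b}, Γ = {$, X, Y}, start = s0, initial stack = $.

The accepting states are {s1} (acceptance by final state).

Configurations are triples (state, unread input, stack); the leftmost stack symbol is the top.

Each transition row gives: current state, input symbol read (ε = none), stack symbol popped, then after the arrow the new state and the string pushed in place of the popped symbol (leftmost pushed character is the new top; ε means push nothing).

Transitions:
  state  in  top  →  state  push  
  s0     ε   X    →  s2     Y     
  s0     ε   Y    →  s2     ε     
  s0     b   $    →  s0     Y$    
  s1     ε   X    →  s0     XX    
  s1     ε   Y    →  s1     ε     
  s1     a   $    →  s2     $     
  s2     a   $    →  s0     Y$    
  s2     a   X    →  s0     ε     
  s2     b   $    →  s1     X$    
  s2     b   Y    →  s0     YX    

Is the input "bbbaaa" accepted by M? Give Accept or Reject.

(s0, bbbaaa, $)
  read b, top $: go to s0, push Y$ → (s0, bbaaa, Y$)
  ε-move, top Y: go to s2, push ε → (s2, bbaaa, $)
  read b, top $: go to s1, push X$ → (s1, baaa, X$)
  ε-move, top X: go to s0, push XX → (s0, baaa, XX$)
  ε-move, top X: go to s2, push Y → (s2, baaa, YX$)
  read b, top Y: go to s0, push YX → (s0, aaa, YXX$)
  ε-move, top Y: go to s2, push ε → (s2, aaa, XX$)
  read a, top X: go to s0, push ε → (s0, aa, X$)
  ε-move, top X: go to s2, push Y → (s2, aa, Y$)
No transition applies at (s2, aa, Y$); input not fully consumed.

Reject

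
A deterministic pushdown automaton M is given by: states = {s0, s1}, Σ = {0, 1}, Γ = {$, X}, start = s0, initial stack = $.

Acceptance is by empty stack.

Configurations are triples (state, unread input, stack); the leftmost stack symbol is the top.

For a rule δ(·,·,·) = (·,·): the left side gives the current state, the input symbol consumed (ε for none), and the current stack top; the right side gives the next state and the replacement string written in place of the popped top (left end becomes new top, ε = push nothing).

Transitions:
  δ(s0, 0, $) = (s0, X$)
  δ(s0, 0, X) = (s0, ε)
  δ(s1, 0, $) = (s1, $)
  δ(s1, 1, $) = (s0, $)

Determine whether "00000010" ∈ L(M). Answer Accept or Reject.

(s0, 00000010, $)
  read 0, top $: go to s0, push X$ → (s0, 0000010, X$)
  read 0, top X: go to s0, push ε → (s0, 000010, $)
  read 0, top $: go to s0, push X$ → (s0, 00010, X$)
  read 0, top X: go to s0, push ε → (s0, 0010, $)
  read 0, top $: go to s0, push X$ → (s0, 010, X$)
  read 0, top X: go to s0, push ε → (s0, 10, $)
No transition applies at (s0, 10, $); input not fully consumed.

Reject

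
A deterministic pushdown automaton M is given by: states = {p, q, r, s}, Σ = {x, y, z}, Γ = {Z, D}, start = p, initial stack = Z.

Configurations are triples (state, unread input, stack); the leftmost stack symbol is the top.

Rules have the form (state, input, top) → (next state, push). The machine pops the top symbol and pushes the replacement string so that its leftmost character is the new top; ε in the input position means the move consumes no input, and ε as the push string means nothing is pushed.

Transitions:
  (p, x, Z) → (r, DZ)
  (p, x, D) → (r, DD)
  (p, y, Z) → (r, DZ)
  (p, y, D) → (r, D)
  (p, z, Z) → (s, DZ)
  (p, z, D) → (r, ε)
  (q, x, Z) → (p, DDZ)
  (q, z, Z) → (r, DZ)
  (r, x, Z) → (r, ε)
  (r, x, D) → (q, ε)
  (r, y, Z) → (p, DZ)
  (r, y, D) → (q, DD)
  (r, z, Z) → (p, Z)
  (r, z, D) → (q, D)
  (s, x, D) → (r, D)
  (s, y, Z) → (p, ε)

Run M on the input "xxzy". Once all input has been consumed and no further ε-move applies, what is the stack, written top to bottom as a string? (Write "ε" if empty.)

DDZ

(p, xxzy, Z)
  read x, top Z: go to r, push DZ → (r, xzy, DZ)
  read x, top D: go to q, push ε → (q, zy, Z)
  read z, top Z: go to r, push DZ → (r, y, DZ)
  read y, top D: go to q, push DD → (q, ε, DDZ)
All input consumed in state q with stack DDZ.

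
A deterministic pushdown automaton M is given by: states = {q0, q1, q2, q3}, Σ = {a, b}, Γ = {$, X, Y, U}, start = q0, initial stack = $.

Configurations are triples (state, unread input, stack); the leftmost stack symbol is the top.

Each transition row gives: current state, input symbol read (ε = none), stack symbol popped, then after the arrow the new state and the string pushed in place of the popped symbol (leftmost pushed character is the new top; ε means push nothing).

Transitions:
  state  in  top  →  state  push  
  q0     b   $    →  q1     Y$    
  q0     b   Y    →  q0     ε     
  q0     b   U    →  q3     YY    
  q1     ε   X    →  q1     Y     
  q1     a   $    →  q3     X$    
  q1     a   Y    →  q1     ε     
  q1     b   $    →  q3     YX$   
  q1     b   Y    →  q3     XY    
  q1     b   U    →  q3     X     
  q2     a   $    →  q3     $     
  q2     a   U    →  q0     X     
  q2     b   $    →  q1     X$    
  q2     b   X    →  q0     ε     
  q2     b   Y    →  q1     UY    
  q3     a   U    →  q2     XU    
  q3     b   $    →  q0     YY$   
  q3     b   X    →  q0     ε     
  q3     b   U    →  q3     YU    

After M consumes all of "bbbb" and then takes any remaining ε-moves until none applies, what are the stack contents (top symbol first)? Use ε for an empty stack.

(q0, bbbb, $)
  read b, top $: go to q1, push Y$ → (q1, bbb, Y$)
  read b, top Y: go to q3, push XY → (q3, bb, XY$)
  read b, top X: go to q0, push ε → (q0, b, Y$)
  read b, top Y: go to q0, push ε → (q0, ε, $)
All input consumed in state q0 with stack $.

$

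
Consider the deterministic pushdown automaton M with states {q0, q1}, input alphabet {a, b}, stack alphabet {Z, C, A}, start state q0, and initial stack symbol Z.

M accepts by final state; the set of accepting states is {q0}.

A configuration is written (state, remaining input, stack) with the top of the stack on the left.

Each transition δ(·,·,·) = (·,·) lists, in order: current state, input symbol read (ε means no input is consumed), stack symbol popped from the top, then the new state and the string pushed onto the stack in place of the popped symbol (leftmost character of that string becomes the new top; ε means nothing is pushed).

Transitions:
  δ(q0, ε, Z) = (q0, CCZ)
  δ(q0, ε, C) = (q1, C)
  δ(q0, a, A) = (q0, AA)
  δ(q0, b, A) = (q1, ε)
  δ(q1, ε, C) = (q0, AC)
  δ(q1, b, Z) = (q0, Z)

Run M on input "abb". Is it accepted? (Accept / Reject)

(q0, abb, Z)
  ε-move, top Z: go to q0, push CCZ → (q0, abb, CCZ)
  ε-move, top C: go to q1, push C → (q1, abb, CCZ)
  ε-move, top C: go to q0, push AC → (q0, abb, ACCZ)
  read a, top A: go to q0, push AA → (q0, bb, AACCZ)
  read b, top A: go to q1, push ε → (q1, b, ACCZ)
No transition applies at (q1, b, ACCZ); input not fully consumed.

Reject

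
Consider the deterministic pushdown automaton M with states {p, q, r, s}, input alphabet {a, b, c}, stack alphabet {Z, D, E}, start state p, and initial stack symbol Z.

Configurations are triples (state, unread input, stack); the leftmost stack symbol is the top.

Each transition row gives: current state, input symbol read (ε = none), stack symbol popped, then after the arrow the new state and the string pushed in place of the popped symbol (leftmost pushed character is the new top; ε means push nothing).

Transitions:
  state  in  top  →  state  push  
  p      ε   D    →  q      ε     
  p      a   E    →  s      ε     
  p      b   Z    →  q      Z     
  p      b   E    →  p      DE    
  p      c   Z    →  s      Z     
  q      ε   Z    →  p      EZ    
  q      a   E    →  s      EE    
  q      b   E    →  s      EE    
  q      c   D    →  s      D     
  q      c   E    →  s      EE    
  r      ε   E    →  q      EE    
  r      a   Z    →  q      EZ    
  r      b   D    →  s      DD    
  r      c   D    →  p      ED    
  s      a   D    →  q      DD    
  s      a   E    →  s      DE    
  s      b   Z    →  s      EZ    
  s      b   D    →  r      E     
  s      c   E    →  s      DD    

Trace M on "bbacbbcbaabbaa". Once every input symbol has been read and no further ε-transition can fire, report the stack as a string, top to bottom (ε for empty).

(p, bbacbbcbaabbaa, Z)
  read b, top Z: go to q, push Z → (q, bacbbcbaabbaa, Z)
  ε-move, top Z: go to p, push EZ → (p, bacbbcbaabbaa, EZ)
  read b, top E: go to p, push DE → (p, acbbcbaabbaa, DEZ)
  ε-move, top D: go to q, push ε → (q, acbbcbaabbaa, EZ)
  read a, top E: go to s, push EE → (s, cbbcbaabbaa, EEZ)
  read c, top E: go to s, push DD → (s, bbcbaabbaa, DDEZ)
  read b, top D: go to r, push E → (r, bcbaabbaa, EDEZ)
  ε-move, top E: go to q, push EE → (q, bcbaabbaa, EEDEZ)
  read b, top E: go to s, push EE → (s, cbaabbaa, EEEDEZ)
  read c, top E: go to s, push DD → (s, baabbaa, DDEEDEZ)
  read b, top D: go to r, push E → (r, aabbaa, EDEEDEZ)
  ε-move, top E: go to q, push EE → (q, aabbaa, EEDEEDEZ)
  read a, top E: go to s, push EE → (s, abbaa, EEEDEEDEZ)
  read a, top E: go to s, push DE → (s, bbaa, DEEEDEEDEZ)
  read b, top D: go to r, push E → (r, baa, EEEEDEEDEZ)
  ε-move, top E: go to q, push EE → (q, baa, EEEEEDEEDEZ)
  read b, top E: go to s, push EE → (s, aa, EEEEEEDEEDEZ)
  read a, top E: go to s, push DE → (s, a, DEEEEEEDEEDEZ)
  read a, top D: go to q, push DD → (q, ε, DDEEEEEEDEEDEZ)
All input consumed in state q with stack DDEEEEEEDEEDEZ.

DDEEEEEEDEEDEZ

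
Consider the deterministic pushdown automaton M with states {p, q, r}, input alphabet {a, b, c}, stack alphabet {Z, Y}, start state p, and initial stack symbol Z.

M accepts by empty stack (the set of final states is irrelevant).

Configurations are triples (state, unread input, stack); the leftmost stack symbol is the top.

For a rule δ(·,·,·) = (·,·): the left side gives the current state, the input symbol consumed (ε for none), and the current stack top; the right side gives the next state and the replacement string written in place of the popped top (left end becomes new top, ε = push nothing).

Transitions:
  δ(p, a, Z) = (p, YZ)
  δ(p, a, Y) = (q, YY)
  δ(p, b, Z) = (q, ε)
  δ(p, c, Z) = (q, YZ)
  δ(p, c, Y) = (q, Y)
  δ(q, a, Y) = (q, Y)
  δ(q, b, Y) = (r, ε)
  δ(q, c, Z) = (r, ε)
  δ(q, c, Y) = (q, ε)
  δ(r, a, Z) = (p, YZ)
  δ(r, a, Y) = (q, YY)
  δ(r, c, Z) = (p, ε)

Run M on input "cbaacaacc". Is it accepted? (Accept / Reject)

(p, cbaacaacc, Z) ⊢ (q, baacaacc, YZ) ⊢ (r, aacaacc, Z) ⊢ (p, acaacc, YZ) ⊢ (q, caacc, YYZ) ⊢ (q, aacc, YZ) ⊢ (q, acc, YZ) ⊢ (q, cc, YZ) ⊢ (q, c, Z) ⊢ (r, ε, ε)
All input consumed and the stack is empty.

Accept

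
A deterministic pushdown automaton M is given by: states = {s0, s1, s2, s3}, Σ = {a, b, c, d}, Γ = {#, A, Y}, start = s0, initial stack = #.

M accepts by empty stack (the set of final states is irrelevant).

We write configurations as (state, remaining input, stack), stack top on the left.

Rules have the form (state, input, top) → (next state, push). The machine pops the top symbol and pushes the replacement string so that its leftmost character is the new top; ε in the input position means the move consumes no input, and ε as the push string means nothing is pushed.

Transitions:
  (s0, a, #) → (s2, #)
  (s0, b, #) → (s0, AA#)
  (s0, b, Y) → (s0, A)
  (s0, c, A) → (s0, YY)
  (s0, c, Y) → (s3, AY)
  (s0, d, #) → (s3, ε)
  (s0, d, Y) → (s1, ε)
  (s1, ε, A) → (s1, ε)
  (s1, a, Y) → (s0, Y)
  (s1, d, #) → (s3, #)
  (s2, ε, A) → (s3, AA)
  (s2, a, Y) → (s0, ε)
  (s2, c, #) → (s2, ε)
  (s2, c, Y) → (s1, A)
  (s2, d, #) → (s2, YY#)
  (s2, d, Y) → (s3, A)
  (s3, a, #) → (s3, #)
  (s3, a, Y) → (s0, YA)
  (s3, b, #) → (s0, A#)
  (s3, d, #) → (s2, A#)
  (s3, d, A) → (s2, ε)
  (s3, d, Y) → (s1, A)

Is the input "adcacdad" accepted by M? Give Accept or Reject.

Accept

(s0, adcacdad, #) ⊢ (s2, dcacdad, #) ⊢ (s2, cacdad, YY#) ⊢ (s1, acdad, AY#) ⊢ (s1, acdad, Y#) ⊢ (s0, cdad, Y#) ⊢ (s3, dad, AY#) ⊢ (s2, ad, Y#) ⊢ (s0, d, #) ⊢ (s3, ε, ε)
All input consumed and the stack is empty.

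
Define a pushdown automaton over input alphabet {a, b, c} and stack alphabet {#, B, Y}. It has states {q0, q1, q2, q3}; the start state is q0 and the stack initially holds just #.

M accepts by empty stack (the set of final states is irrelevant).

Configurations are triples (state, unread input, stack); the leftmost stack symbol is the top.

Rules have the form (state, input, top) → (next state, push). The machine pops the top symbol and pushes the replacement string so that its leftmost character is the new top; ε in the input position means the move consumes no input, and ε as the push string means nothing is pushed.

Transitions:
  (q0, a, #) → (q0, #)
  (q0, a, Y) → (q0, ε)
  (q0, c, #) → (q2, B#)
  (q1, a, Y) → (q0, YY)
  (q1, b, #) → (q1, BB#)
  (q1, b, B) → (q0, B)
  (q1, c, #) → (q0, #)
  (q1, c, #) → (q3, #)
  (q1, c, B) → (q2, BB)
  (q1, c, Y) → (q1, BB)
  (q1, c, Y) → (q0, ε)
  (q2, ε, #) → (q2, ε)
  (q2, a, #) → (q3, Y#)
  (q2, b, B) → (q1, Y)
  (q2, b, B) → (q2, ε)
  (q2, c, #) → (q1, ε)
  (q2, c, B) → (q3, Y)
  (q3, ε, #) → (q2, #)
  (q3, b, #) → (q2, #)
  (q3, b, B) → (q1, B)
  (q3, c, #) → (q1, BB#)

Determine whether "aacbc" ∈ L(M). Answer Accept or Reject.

One accepting computation: (q0, aacbc, #) ⊢ (q0, acbc, #) ⊢ (q0, cbc, #) ⊢ (q2, bc, B#) ⊢ (q2, c, #) ⊢ (q1, ε, ε)
All input consumed and the stack is empty.

Accept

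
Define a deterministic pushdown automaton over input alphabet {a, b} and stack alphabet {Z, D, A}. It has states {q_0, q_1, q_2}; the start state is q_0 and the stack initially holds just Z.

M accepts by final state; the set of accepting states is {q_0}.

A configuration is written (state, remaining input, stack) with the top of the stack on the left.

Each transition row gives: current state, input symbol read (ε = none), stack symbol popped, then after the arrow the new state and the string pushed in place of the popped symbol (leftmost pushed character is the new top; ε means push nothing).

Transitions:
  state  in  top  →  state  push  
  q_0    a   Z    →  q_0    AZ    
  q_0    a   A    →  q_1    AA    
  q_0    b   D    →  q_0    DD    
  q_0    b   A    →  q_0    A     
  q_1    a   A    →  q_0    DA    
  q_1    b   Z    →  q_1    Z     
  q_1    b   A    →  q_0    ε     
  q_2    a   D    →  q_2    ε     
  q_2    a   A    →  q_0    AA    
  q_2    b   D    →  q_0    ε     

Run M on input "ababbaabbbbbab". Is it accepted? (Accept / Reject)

Reject

(q_0, ababbaabbbbbab, Z)
  read a, top Z: go to q_0, push AZ → (q_0, babbaabbbbbab, AZ)
  read b, top A: go to q_0, push A → (q_0, abbaabbbbbab, AZ)
  read a, top A: go to q_1, push AA → (q_1, bbaabbbbbab, AAZ)
  read b, top A: go to q_0, push ε → (q_0, baabbbbbab, AZ)
  read b, top A: go to q_0, push A → (q_0, aabbbbbab, AZ)
  read a, top A: go to q_1, push AA → (q_1, abbbbbab, AAZ)
  read a, top A: go to q_0, push DA → (q_0, bbbbbab, DAAZ)
  read b, top D: go to q_0, push DD → (q_0, bbbbab, DDAAZ)
  read b, top D: go to q_0, push DD → (q_0, bbbab, DDDAAZ)
  read b, top D: go to q_0, push DD → (q_0, bbab, DDDDAAZ)
  read b, top D: go to q_0, push DD → (q_0, bab, DDDDDAAZ)
  read b, top D: go to q_0, push DD → (q_0, ab, DDDDDDAAZ)
No transition applies at (q_0, ab, DDDDDDAAZ); input not fully consumed.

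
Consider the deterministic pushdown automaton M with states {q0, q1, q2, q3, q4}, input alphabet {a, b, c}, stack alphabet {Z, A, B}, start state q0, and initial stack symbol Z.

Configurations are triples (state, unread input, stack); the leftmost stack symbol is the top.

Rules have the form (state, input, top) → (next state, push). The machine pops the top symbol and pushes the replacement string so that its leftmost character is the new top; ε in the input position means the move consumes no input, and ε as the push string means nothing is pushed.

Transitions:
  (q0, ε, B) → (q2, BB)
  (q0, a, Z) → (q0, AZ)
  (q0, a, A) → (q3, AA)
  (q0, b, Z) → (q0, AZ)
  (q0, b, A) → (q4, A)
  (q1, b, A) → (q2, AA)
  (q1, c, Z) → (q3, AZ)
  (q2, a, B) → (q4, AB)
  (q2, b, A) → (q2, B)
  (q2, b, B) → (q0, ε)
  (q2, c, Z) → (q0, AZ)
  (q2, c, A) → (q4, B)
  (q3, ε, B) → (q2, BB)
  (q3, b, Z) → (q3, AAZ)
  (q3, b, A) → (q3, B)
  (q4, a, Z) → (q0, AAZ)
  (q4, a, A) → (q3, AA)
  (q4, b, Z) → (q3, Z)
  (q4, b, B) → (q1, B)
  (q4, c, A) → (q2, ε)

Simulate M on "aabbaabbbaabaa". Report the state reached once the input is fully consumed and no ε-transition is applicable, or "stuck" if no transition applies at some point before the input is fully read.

(q0, aabbaabbbaabaa, Z)
  read a, top Z: go to q0, push AZ → (q0, abbaabbbaabaa, AZ)
  read a, top A: go to q3, push AA → (q3, bbaabbbaabaa, AAZ)
  read b, top A: go to q3, push B → (q3, baabbbaabaa, BAZ)
  ε-move, top B: go to q2, push BB → (q2, baabbbaabaa, BBAZ)
  read b, top B: go to q0, push ε → (q0, aabbbaabaa, BAZ)
  ε-move, top B: go to q2, push BB → (q2, aabbbaabaa, BBAZ)
  read a, top B: go to q4, push AB → (q4, abbbaabaa, ABBAZ)
  read a, top A: go to q3, push AA → (q3, bbbaabaa, AABBAZ)
  read b, top A: go to q3, push B → (q3, bbaabaa, BABBAZ)
  ε-move, top B: go to q2, push BB → (q2, bbaabaa, BBABBAZ)
  read b, top B: go to q0, push ε → (q0, baabaa, BABBAZ)
  ε-move, top B: go to q2, push BB → (q2, baabaa, BBABBAZ)
  read b, top B: go to q0, push ε → (q0, aabaa, BABBAZ)
  ε-move, top B: go to q2, push BB → (q2, aabaa, BBABBAZ)
  read a, top B: go to q4, push AB → (q4, abaa, ABBABBAZ)
  read a, top A: go to q3, push AA → (q3, baa, AABBABBAZ)
  read b, top A: go to q3, push B → (q3, aa, BABBABBAZ)
  ε-move, top B: go to q2, push BB → (q2, aa, BBABBABBAZ)
  read a, top B: go to q4, push AB → (q4, a, ABBABBABBAZ)
  read a, top A: go to q3, push AA → (q3, ε, AABBABBABBAZ)
All input consumed; M is in state q3.

q3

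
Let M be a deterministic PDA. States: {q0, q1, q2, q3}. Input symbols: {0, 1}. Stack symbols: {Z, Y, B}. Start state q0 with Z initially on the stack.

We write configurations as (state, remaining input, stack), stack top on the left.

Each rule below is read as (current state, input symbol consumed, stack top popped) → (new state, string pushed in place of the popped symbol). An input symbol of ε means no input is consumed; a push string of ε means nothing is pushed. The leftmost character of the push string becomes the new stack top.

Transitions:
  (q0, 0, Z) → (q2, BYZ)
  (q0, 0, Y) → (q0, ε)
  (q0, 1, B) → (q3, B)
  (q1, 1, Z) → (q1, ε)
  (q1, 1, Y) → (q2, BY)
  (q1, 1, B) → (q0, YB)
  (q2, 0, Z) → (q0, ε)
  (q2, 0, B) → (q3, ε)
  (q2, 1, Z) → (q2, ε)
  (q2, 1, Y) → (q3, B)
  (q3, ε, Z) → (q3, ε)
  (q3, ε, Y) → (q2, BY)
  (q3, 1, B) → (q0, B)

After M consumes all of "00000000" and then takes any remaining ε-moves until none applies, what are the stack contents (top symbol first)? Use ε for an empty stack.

BYZ

(q0, 00000000, Z)
  read 0, top Z: go to q2, push BYZ → (q2, 0000000, BYZ)
  read 0, top B: go to q3, push ε → (q3, 000000, YZ)
  ε-move, top Y: go to q2, push BY → (q2, 000000, BYZ)
  read 0, top B: go to q3, push ε → (q3, 00000, YZ)
  ε-move, top Y: go to q2, push BY → (q2, 00000, BYZ)
  read 0, top B: go to q3, push ε → (q3, 0000, YZ)
  ε-move, top Y: go to q2, push BY → (q2, 0000, BYZ)
  read 0, top B: go to q3, push ε → (q3, 000, YZ)
  ε-move, top Y: go to q2, push BY → (q2, 000, BYZ)
  read 0, top B: go to q3, push ε → (q3, 00, YZ)
  ε-move, top Y: go to q2, push BY → (q2, 00, BYZ)
  read 0, top B: go to q3, push ε → (q3, 0, YZ)
  ε-move, top Y: go to q2, push BY → (q2, 0, BYZ)
  read 0, top B: go to q3, push ε → (q3, ε, YZ)
  ε-move, top Y: go to q2, push BY → (q2, ε, BYZ)
All input consumed in state q2 with stack BYZ.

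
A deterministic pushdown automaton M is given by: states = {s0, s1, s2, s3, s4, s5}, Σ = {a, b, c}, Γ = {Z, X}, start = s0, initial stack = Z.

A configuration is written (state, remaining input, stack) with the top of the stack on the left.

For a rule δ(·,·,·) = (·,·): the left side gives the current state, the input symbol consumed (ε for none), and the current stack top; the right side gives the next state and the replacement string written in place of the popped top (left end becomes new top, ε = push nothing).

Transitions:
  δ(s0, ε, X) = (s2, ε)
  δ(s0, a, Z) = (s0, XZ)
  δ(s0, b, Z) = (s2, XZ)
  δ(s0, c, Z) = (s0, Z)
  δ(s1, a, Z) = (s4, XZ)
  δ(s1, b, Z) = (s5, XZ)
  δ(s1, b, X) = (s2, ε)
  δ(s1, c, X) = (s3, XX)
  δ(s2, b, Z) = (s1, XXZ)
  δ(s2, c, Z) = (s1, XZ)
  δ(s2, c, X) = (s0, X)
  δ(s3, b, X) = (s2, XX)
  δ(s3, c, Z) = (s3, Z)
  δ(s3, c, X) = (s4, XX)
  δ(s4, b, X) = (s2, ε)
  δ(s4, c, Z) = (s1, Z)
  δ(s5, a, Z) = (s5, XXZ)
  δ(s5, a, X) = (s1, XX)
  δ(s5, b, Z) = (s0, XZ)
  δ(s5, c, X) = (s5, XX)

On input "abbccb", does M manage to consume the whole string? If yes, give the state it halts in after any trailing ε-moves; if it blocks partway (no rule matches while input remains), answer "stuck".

(s0, abbccb, Z) ⊢ (s0, bbccb, XZ) ⊢ (s2, bbccb, Z) ⊢ (s1, bccb, XXZ) ⊢ (s2, ccb, XZ) ⊢ (s0, cb, XZ) ⊢ (s2, cb, Z) ⊢ (s1, b, XZ) ⊢ (s2, ε, Z)
All input consumed; M is in state s2.

s2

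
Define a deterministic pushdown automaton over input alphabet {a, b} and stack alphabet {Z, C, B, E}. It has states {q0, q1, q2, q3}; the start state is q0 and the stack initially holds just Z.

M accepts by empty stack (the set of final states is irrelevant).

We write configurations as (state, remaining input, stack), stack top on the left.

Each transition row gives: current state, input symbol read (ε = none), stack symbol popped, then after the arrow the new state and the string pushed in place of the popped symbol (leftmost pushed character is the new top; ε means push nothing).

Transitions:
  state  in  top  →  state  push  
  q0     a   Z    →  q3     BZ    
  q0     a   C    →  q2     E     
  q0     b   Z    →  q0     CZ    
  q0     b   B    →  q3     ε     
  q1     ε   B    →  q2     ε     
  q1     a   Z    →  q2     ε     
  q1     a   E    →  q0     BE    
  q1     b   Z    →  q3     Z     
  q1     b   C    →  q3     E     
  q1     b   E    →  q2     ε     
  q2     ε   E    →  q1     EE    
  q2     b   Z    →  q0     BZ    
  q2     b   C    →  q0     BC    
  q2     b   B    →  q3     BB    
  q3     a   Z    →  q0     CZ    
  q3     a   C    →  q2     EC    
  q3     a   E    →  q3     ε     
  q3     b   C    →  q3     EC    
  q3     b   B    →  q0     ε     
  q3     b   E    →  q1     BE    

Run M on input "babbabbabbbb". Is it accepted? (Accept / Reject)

Reject

(q0, babbabbabbbb, Z)
  read b, top Z: go to q0, push CZ → (q0, abbabbabbbb, CZ)
  read a, top C: go to q2, push E → (q2, bbabbabbbb, EZ)
  ε-move, top E: go to q1, push EE → (q1, bbabbabbbb, EEZ)
  read b, top E: go to q2, push ε → (q2, babbabbbb, EZ)
  ε-move, top E: go to q1, push EE → (q1, babbabbbb, EEZ)
  read b, top E: go to q2, push ε → (q2, abbabbbb, EZ)
  ε-move, top E: go to q1, push EE → (q1, abbabbbb, EEZ)
  read a, top E: go to q0, push BE → (q0, bbabbbb, BEEZ)
  read b, top B: go to q3, push ε → (q3, babbbb, EEZ)
  read b, top E: go to q1, push BE → (q1, abbbb, BEEZ)
  ε-move, top B: go to q2, push ε → (q2, abbbb, EEZ)
  ε-move, top E: go to q1, push EE → (q1, abbbb, EEEZ)
  read a, top E: go to q0, push BE → (q0, bbbb, BEEEZ)
  read b, top B: go to q3, push ε → (q3, bbb, EEEZ)
  read b, top E: go to q1, push BE → (q1, bb, BEEEZ)
  ε-move, top B: go to q2, push ε → (q2, bb, EEEZ)
  ε-move, top E: go to q1, push EE → (q1, bb, EEEEZ)
  read b, top E: go to q2, push ε → (q2, b, EEEZ)
  ε-move, top E: go to q1, push EE → (q1, b, EEEEZ)
  read b, top E: go to q2, push ε → (q2, ε, EEEZ)
  ε-move, top E: go to q1, push EE → (q1, ε, EEEEZ)
All input consumed; stack is EEEEZ, not empty, and no further ε-move applies.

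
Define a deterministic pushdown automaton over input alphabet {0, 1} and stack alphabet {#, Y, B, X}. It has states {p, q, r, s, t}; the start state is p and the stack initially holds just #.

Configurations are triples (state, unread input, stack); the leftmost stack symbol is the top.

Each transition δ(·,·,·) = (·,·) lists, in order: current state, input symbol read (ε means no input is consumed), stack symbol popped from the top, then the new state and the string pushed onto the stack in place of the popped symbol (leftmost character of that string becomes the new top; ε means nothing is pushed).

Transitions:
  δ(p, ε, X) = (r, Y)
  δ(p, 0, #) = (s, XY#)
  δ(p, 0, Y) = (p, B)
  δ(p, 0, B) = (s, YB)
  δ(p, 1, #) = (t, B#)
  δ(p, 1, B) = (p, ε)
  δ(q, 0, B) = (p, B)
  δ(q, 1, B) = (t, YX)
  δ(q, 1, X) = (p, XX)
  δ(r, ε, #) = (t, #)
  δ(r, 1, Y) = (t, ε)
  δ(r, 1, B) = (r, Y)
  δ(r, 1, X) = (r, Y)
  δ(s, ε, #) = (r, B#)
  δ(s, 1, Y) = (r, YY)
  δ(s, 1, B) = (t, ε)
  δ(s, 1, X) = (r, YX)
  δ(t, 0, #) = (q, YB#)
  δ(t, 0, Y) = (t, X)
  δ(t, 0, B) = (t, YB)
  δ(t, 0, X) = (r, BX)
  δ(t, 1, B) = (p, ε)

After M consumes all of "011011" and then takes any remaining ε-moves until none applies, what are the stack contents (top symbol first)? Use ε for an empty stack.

XY#

(p, 011011, #) ⊢ (s, 11011, XY#) ⊢ (r, 1011, YXY#) ⊢ (t, 011, XY#) ⊢ (r, 11, BXY#) ⊢ (r, 1, YXY#) ⊢ (t, ε, XY#)
All input consumed in state t with stack XY#.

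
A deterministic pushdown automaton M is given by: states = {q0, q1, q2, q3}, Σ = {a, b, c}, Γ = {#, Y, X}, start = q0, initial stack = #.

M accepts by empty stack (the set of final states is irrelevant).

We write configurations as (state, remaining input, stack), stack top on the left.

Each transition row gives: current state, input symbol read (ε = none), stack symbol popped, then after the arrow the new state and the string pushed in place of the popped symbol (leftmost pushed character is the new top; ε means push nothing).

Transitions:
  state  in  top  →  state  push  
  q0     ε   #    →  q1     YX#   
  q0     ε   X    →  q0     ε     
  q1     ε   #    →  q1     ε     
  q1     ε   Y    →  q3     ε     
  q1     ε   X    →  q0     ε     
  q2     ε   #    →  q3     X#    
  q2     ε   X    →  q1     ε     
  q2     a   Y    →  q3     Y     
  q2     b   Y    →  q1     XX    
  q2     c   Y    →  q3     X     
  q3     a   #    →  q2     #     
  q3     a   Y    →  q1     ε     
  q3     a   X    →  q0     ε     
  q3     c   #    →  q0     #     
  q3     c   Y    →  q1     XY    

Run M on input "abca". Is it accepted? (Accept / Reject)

Reject

(q0, abca, #) ⊢ (q1, abca, YX#) ⊢ (q3, abca, X#) ⊢ (q0, bca, #) ⊢ (q1, bca, YX#) ⊢ (q3, bca, X#)
No transition applies at (q3, bca, X#); input not fully consumed.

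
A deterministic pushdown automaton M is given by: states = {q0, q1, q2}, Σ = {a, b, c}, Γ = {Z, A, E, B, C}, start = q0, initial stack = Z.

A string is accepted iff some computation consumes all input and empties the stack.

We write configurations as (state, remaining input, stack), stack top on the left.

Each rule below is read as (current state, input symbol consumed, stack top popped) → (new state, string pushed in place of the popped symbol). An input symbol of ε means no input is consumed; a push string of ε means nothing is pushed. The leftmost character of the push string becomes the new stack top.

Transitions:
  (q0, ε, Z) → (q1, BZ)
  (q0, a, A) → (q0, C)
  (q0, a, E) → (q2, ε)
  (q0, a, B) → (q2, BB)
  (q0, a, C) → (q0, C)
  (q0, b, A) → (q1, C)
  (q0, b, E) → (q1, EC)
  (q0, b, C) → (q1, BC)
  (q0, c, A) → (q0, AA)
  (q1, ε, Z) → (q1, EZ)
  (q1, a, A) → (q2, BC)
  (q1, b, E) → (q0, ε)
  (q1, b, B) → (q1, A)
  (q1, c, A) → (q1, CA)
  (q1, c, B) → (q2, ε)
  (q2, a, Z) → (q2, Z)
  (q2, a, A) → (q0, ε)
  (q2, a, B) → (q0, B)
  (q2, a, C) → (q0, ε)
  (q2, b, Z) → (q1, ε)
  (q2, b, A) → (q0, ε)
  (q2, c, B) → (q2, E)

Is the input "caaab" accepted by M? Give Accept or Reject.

(q0, caaab, Z)
  ε-move, top Z: go to q1, push BZ → (q1, caaab, BZ)
  read c, top B: go to q2, push ε → (q2, aaab, Z)
  read a, top Z: go to q2, push Z → (q2, aab, Z)
  read a, top Z: go to q2, push Z → (q2, ab, Z)
  read a, top Z: go to q2, push Z → (q2, b, Z)
  read b, top Z: go to q1, push ε → (q1, ε, ε)
All input consumed and the stack is empty.

Accept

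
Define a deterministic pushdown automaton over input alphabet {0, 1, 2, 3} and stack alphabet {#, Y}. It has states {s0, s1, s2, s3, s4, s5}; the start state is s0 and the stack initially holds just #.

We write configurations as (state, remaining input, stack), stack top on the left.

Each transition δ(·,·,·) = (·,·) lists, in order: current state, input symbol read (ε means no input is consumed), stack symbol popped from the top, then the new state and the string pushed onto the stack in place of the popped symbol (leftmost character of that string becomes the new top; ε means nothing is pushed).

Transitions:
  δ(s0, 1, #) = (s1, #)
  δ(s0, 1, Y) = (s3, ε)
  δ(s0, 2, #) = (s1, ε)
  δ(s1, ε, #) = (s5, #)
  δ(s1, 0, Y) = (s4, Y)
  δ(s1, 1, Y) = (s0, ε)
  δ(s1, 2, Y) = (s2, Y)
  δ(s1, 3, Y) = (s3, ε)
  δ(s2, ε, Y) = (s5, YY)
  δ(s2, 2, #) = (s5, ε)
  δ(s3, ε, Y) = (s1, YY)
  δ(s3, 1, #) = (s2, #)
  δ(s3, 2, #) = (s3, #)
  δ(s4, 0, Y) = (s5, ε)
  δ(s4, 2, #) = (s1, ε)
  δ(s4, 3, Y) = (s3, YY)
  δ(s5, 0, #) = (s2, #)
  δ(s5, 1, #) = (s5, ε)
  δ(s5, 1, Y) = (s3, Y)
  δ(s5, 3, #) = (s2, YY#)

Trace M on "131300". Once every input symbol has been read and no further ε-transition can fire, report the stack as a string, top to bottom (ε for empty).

(s0, 131300, #)
  read 1, top #: go to s1, push # → (s1, 31300, #)
  ε-move, top #: go to s5, push # → (s5, 31300, #)
  read 3, top #: go to s2, push YY# → (s2, 1300, YY#)
  ε-move, top Y: go to s5, push YY → (s5, 1300, YYY#)
  read 1, top Y: go to s3, push Y → (s3, 300, YYY#)
  ε-move, top Y: go to s1, push YY → (s1, 300, YYYY#)
  read 3, top Y: go to s3, push ε → (s3, 00, YYY#)
  ε-move, top Y: go to s1, push YY → (s1, 00, YYYY#)
  read 0, top Y: go to s4, push Y → (s4, 0, YYYY#)
  read 0, top Y: go to s5, push ε → (s5, ε, YYY#)
All input consumed in state s5 with stack YYY#.

YYY#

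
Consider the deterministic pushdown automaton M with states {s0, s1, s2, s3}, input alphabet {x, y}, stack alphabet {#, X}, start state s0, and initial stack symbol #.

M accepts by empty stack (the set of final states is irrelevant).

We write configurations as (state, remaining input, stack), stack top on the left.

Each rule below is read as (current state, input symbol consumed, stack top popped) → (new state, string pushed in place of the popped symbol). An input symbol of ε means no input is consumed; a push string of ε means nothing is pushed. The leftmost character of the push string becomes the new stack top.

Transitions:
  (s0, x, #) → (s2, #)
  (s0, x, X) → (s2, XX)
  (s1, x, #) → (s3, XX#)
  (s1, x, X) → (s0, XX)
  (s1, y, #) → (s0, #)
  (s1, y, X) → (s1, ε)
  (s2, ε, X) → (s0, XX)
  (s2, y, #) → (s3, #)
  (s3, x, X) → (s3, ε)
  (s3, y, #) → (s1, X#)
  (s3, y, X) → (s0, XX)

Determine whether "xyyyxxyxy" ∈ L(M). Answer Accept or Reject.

(s0, xyyyxxyxy, #) ⊢ (s2, yyyxxyxy, #) ⊢ (s3, yyxxyxy, #) ⊢ (s1, yxxyxy, X#) ⊢ (s1, xxyxy, #) ⊢ (s3, xyxy, XX#) ⊢ (s3, yxy, X#) ⊢ (s0, xy, XX#) ⊢ (s2, y, XXX#) ⊢ (s0, y, XXXX#)
No transition applies at (s0, y, XXXX#); input not fully consumed.

Reject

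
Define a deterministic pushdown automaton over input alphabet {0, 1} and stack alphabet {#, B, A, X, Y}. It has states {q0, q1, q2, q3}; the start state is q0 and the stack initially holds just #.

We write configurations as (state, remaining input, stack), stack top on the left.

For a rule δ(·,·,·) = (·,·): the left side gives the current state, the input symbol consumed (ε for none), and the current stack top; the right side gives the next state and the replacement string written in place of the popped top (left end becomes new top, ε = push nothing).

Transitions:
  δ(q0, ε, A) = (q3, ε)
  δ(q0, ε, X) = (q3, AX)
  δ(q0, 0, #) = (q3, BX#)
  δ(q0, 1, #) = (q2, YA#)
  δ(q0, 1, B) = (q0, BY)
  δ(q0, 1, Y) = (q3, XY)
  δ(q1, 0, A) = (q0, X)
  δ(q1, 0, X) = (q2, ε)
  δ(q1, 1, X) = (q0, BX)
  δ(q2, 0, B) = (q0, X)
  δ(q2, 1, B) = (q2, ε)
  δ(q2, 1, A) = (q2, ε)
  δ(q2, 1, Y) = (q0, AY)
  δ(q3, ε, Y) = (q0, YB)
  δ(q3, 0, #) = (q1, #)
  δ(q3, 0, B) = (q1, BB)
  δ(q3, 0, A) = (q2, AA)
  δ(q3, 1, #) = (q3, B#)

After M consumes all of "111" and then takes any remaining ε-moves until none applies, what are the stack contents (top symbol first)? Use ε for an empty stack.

(q0, 111, #)
  read 1, top #: go to q2, push YA# → (q2, 11, YA#)
  read 1, top Y: go to q0, push AY → (q0, 1, AYA#)
  ε-move, top A: go to q3, push ε → (q3, 1, YA#)
  ε-move, top Y: go to q0, push YB → (q0, 1, YBA#)
  read 1, top Y: go to q3, push XY → (q3, ε, XYBA#)
All input consumed in state q3 with stack XYBA#.

XYBA#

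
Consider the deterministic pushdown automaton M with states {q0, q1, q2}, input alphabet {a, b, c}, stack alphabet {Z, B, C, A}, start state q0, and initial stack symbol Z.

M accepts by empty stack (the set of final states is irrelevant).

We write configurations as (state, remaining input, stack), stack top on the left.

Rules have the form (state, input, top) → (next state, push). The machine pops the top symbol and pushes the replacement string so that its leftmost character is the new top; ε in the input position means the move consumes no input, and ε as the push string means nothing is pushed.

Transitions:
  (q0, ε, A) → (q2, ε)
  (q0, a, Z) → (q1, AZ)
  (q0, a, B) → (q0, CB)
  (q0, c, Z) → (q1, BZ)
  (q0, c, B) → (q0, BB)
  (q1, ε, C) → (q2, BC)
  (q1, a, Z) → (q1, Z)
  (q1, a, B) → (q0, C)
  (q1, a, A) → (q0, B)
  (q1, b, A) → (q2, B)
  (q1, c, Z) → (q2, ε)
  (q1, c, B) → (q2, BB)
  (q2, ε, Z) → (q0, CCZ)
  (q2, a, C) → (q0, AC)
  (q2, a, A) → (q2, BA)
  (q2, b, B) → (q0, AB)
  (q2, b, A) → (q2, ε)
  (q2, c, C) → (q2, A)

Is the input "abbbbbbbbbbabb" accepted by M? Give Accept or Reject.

Reject

(q0, abbbbbbbbbbabb, Z)
  read a, top Z: go to q1, push AZ → (q1, bbbbbbbbbbabb, AZ)
  read b, top A: go to q2, push B → (q2, bbbbbbbbbabb, BZ)
  read b, top B: go to q0, push AB → (q0, bbbbbbbbabb, ABZ)
  ε-move, top A: go to q2, push ε → (q2, bbbbbbbbabb, BZ)
  read b, top B: go to q0, push AB → (q0, bbbbbbbabb, ABZ)
  ε-move, top A: go to q2, push ε → (q2, bbbbbbbabb, BZ)
  read b, top B: go to q0, push AB → (q0, bbbbbbabb, ABZ)
  ε-move, top A: go to q2, push ε → (q2, bbbbbbabb, BZ)
  read b, top B: go to q0, push AB → (q0, bbbbbabb, ABZ)
  ε-move, top A: go to q2, push ε → (q2, bbbbbabb, BZ)
  read b, top B: go to q0, push AB → (q0, bbbbabb, ABZ)
  ε-move, top A: go to q2, push ε → (q2, bbbbabb, BZ)
  read b, top B: go to q0, push AB → (q0, bbbabb, ABZ)
  ε-move, top A: go to q2, push ε → (q2, bbbabb, BZ)
  read b, top B: go to q0, push AB → (q0, bbabb, ABZ)
  ε-move, top A: go to q2, push ε → (q2, bbabb, BZ)
  read b, top B: go to q0, push AB → (q0, babb, ABZ)
  ε-move, top A: go to q2, push ε → (q2, babb, BZ)
  read b, top B: go to q0, push AB → (q0, abb, ABZ)
  ε-move, top A: go to q2, push ε → (q2, abb, BZ)
No transition applies at (q2, abb, BZ); input not fully consumed.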